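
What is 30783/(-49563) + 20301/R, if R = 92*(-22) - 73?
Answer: -13218894/1283131 ≈ -10.302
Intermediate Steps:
R = -2097 (R = -2024 - 73 = -2097)
30783/(-49563) + 20301/R = 30783/(-49563) + 20301/(-2097) = 30783*(-1/49563) + 20301*(-1/2097) = -10261/16521 - 6767/699 = -13218894/1283131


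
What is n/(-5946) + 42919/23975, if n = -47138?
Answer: 692664962/71277675 ≈ 9.7178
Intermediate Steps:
n/(-5946) + 42919/23975 = -47138/(-5946) + 42919/23975 = -47138*(-1/5946) + 42919*(1/23975) = 23569/2973 + 42919/23975 = 692664962/71277675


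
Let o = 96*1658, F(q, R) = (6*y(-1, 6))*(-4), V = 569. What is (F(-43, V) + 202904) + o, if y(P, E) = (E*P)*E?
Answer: 362936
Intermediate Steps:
y(P, E) = P*E**2
F(q, R) = 864 (F(q, R) = (6*(-1*6**2))*(-4) = (6*(-1*36))*(-4) = (6*(-36))*(-4) = -216*(-4) = 864)
o = 159168
(F(-43, V) + 202904) + o = (864 + 202904) + 159168 = 203768 + 159168 = 362936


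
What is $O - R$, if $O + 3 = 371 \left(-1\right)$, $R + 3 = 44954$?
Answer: $-45325$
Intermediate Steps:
$R = 44951$ ($R = -3 + 44954 = 44951$)
$O = -374$ ($O = -3 + 371 \left(-1\right) = -3 - 371 = -374$)
$O - R = -374 - 44951 = -45325$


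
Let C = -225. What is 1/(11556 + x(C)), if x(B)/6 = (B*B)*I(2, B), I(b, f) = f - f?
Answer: 1/11556 ≈ 8.6535e-5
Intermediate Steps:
I(b, f) = 0
x(B) = 0 (x(B) = 6*((B*B)*0) = 6*(B²*0) = 6*0 = 0)
1/(11556 + x(C)) = 1/(11556 + 0) = 1/11556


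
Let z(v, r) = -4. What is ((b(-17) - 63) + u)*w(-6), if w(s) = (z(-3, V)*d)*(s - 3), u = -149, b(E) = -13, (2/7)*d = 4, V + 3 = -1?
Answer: -113400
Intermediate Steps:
V = -4 (V = -3 - 1 = -4)
d = 14 (d = (7/2)*4 = 14)
w(s) = 168 - 56*s (w(s) = (-4*14)*(s - 3) = -56*(-3 + s) = 168 - 56*s)
((b(-17) - 63) + u)*w(-6) = ((-13 - 63) - 149)*(168 - 56*(-6)) = (-76 - 149)*(168 + 336) = -225*504 = -113400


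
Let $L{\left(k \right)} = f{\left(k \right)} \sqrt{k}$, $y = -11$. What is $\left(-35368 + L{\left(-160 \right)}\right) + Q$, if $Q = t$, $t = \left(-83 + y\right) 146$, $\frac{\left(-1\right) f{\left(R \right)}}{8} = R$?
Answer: $-49092 + 5120 i \sqrt{10} \approx -49092.0 + 16191.0 i$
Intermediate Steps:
$f{\left(R \right)} = - 8 R$
$L{\left(k \right)} = - 8 k^{\frac{3}{2}}$ ($L{\left(k \right)} = - 8 k \sqrt{k} = - 8 k^{\frac{3}{2}}$)
$t = -13724$ ($t = \left(-83 - 11\right) 146 = \left(-94\right) 146 = -13724$)
$Q = -13724$
$\left(-35368 + L{\left(-160 \right)}\right) + Q = \left(-35368 - 8 \left(-160\right)^{\frac{3}{2}}\right) - 13724 = \left(-35368 - 8 \left(- 640 i \sqrt{10}\right)\right) - 13724 = \left(-35368 + 5120 i \sqrt{10}\right) - 13724 = -49092 + 5120 i \sqrt{10}$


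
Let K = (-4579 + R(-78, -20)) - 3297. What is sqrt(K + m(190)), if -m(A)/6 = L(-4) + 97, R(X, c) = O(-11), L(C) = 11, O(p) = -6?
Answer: I*sqrt(8530) ≈ 92.358*I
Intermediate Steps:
R(X, c) = -6
m(A) = -648 (m(A) = -6*(11 + 97) = -6*108 = -648)
K = -7882 (K = (-4579 - 6) - 3297 = -4585 - 3297 = -7882)
sqrt(K + m(190)) = sqrt(-7882 - 648) = sqrt(-8530) = I*sqrt(8530)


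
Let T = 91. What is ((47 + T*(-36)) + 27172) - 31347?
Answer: -7404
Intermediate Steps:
((47 + T*(-36)) + 27172) - 31347 = ((47 + 91*(-36)) + 27172) - 31347 = ((47 - 3276) + 27172) - 31347 = (-3229 + 27172) - 31347 = 23943 - 31347 = -7404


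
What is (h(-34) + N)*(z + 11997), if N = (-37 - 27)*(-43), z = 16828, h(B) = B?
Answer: 78346350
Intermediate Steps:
N = 2752 (N = -64*(-43) = 2752)
(h(-34) + N)*(z + 11997) = (-34 + 2752)*(16828 + 11997) = 2718*28825 = 78346350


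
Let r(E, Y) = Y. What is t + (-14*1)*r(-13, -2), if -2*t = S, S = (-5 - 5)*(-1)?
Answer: 23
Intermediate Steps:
S = 10 (S = -10*(-1) = 10)
t = -5 (t = -½*10 = -5)
t + (-14*1)*r(-13, -2) = -5 - 14*1*(-2) = -5 - 14*(-2) = -5 + 28 = 23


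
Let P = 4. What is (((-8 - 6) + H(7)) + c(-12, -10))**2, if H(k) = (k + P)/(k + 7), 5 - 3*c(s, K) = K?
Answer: 13225/196 ≈ 67.474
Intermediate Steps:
c(s, K) = 5/3 - K/3
H(k) = (4 + k)/(7 + k) (H(k) = (k + 4)/(k + 7) = (4 + k)/(7 + k))
(((-8 - 6) + H(7)) + c(-12, -10))**2 = (((-8 - 6) + (4 + 7)/(7 + 7)) + (5/3 - 1/3*(-10)))**2 = ((-14 + 11/14) + (5/3 + 10/3))**2 = ((-14 + (1/14)*11) + 5)**2 = ((-14 + 11/14) + 5)**2 = (-185/14 + 5)**2 = (-115/14)**2 = 13225/196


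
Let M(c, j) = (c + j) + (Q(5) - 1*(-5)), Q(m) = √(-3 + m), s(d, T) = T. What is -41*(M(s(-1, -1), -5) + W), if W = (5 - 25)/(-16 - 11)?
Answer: 287/27 - 41*√2 ≈ -47.353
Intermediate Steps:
M(c, j) = 5 + c + j + √2 (M(c, j) = (c + j) + (√(-3 + 5) - 1*(-5)) = (c + j) + (√2 + 5) = (c + j) + (5 + √2) = 5 + c + j + √2)
W = 20/27 (W = -20/(-27) = -20*(-1/27) = 20/27 ≈ 0.74074)
-41*(M(s(-1, -1), -5) + W) = -41*((5 - 1 - 5 + √2) + 20/27) = -41*((-1 + √2) + 20/27) = -41*(-7/27 + √2) = 287/27 - 41*√2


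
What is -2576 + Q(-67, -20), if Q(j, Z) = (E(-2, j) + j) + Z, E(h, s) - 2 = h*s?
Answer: -2527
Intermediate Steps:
E(h, s) = 2 + h*s
Q(j, Z) = 2 + Z - j (Q(j, Z) = ((2 - 2*j) + j) + Z = (2 - j) + Z = 2 + Z - j)
-2576 + Q(-67, -20) = -2576 + (2 - 20 - 1*(-67)) = -2576 + (2 - 20 + 67) = -2576 + 49 = -2527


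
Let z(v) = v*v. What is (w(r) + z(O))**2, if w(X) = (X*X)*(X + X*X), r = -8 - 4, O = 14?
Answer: 368793616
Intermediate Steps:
z(v) = v**2
r = -12
w(X) = X**2*(X + X**2)
(w(r) + z(O))**2 = ((-12)**3*(1 - 12) + 14**2)**2 = (-1728*(-11) + 196)**2 = (19008 + 196)**2 = 19204**2 = 368793616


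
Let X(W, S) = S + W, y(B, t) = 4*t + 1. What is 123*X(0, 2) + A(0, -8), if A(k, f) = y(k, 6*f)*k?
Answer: 246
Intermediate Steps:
y(B, t) = 1 + 4*t
A(k, f) = k*(1 + 24*f) (A(k, f) = (1 + 4*(6*f))*k = (1 + 24*f)*k = k*(1 + 24*f))
123*X(0, 2) + A(0, -8) = 123*(2 + 0) + 0*(1 + 24*(-8)) = 123*2 + 0*(1 - 192) = 246 + 0*(-191) = 246 + 0 = 246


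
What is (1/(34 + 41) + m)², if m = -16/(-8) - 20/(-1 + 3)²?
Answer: 50176/5625 ≈ 8.9202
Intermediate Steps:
m = -3 (m = -16*(-⅛) - 20/(2²) = 2 - 20/4 = 2 - 20*¼ = 2 - 5 = -3)
(1/(34 + 41) + m)² = (1/(34 + 41) - 3)² = (1/75 - 3)² = (-224/75)² = 50176/5625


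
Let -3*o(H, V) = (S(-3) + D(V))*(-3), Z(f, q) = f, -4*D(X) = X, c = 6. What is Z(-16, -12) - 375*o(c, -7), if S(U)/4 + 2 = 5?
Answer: -20689/4 ≈ -5172.3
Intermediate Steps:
D(X) = -X/4
S(U) = 12 (S(U) = -8 + 4*5 = -8 + 20 = 12)
o(H, V) = 12 - V/4 (o(H, V) = -(12 - V/4)*(-3)/3 = -(-36 + 3*V/4)/3 = 12 - V/4)
Z(-16, -12) - 375*o(c, -7) = -16 - 375*(12 - ¼*(-7)) = -16 - 375*(12 + 7/4) = -16 - 375*55/4 = -16 - 20625/4 = -20689/4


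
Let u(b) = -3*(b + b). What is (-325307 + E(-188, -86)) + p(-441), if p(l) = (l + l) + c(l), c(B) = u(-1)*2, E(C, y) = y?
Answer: -326263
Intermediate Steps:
u(b) = -6*b
c(B) = 12 (c(B) = -6*(-1)*2 = 6*2 = 12)
p(l) = 12 + 2*l (p(l) = (l + l) + 12 = 2*l + 12 = 12 + 2*l)
(-325307 + E(-188, -86)) + p(-441) = (-325307 - 86) + (12 + 2*(-441)) = -325393 + (12 - 882) = -325393 - 870 = -326263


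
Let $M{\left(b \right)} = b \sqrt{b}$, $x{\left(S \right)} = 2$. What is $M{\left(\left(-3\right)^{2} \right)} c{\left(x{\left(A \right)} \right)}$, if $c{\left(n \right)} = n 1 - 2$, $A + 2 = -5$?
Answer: $0$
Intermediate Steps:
$A = -7$ ($A = -2 - 5 = -7$)
$c{\left(n \right)} = -2 + n$ ($c{\left(n \right)} = n - 2 = -2 + n$)
$M{\left(b \right)} = b^{\frac{3}{2}}$
$M{\left(\left(-3\right)^{2} \right)} c{\left(x{\left(A \right)} \right)} = \left(\left(-3\right)^{2}\right)^{\frac{3}{2}} \left(-2 + 2\right) = 9^{\frac{3}{2}} \cdot 0 = 27 \cdot 0 = 0$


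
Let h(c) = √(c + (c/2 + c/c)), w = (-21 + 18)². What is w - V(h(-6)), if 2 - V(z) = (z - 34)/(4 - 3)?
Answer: -27 + 2*I*√2 ≈ -27.0 + 2.8284*I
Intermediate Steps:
w = 9 (w = (-3)² = 9)
h(c) = √(1 + 3*c/2) (h(c) = √(c + (c*(½) + 1)) = √(c + (c/2 + 1)) = √(c + (1 + c/2)) = √(1 + 3*c/2))
V(z) = 36 - z (V(z) = 2 - (z - 34)/(4 - 3) = 2 - (-34 + z)/1 = 2 - (-34 + z) = 2 + (34 - z) = 36 - z)
w - V(h(-6)) = 9 - (36 - √(4 + 6*(-6))/2) = 9 - (36 - √(4 - 36)/2) = 9 - (36 - √(-32)/2) = 9 - (36 - 4*I*√2/2) = 9 - (36 - 2*I*√2) = 9 + (-36 + 2*I*√2) = -27 + 2*I*√2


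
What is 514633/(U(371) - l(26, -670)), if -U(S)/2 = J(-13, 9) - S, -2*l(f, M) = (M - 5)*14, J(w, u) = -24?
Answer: -514633/3935 ≈ -130.78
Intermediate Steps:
l(f, M) = 35 - 7*M (l(f, M) = -(M - 5)*14/2 = -(-5 + M)*14/2 = -(-70 + 14*M)/2 = 35 - 7*M)
U(S) = 48 + 2*S (U(S) = -2*(-24 - S) = 48 + 2*S)
514633/(U(371) - l(26, -670)) = 514633/((48 + 2*371) - (35 - 7*(-670))) = 514633/((48 + 742) - (35 + 4690)) = 514633/(790 - 1*4725) = 514633/(790 - 4725) = 514633/(-3935) = 514633*(-1/3935) = -514633/3935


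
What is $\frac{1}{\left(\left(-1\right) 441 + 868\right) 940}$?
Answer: $\frac{1}{401380} \approx 2.4914 \cdot 10^{-6}$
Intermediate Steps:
$\frac{1}{\left(\left(-1\right) 441 + 868\right) 940} = \frac{1}{\left(-441 + 868\right) 940} = \frac{1}{427 \cdot 940} = \frac{1}{401380}$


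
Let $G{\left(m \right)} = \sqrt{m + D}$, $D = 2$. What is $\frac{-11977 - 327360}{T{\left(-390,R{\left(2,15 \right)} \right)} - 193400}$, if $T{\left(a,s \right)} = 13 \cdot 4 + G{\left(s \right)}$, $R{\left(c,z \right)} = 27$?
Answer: $\frac{65610130276}{37383449075} + \frac{339337 \sqrt{29}}{37383449075} \approx 1.7551$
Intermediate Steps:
$G{\left(m \right)} = \sqrt{2 + m}$ ($G{\left(m \right)} = \sqrt{m + 2} = \sqrt{2 + m}$)
$T{\left(a,s \right)} = 52 + \sqrt{2 + s}$ ($T{\left(a,s \right)} = 13 \cdot 4 + \sqrt{2 + s} = 52 + \sqrt{2 + s}$)
$\frac{-11977 - 327360}{T{\left(-390,R{\left(2,15 \right)} \right)} - 193400} = \frac{-11977 - 327360}{\left(52 + \sqrt{2 + 27}\right) - 193400} = - \frac{339337}{\left(52 + \sqrt{29}\right) - 193400} = - \frac{339337}{-193348 + \sqrt{29}}$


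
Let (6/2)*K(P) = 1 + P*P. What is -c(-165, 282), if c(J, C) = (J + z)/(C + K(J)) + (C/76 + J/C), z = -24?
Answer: -77842621/25068296 ≈ -3.1052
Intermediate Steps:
K(P) = 1/3 + P**2/3 (K(P) = (1 + P*P)/3 = (1 + P**2)/3 = 1/3 + P**2/3)
c(J, C) = C/76 + J/C + (-24 + J)/(1/3 + C + J**2/3) (c(J, C) = (J - 24)/(C + (1/3 + J**2/3)) + (C/76 + J/C) = (-24 + J)/(1/3 + C + J**2/3) + (C*(1/76) + J/C) = (-24 + J)/(1/3 + C + J**2/3) + (C/76 + J/C) = C/76 + J/C + (-24 + J)/(1/3 + C + J**2/3))
-c(-165, 282) = -(-5472*282 + 3*282**3 + 282**2*(1 + (-165)**2) + 76*(-165)*(1 + (-165)**2) + 456*282*(-165))/(76*282*(1 + (-165)**2 + 3*282)) = -(-1543104 + 3*22425768 + 79524*(1 + 27225) + 76*(-165)*(1 + 27225) - 21217680)/(76*282*(1 + 27225 + 846)) = -(-1543104 + 67277304 + 79524*27226 + 76*(-165)*27226 - 21217680)/(76*282*28072) = -(-1543104 + 67277304 + 2165120424 - 341414040 - 21217680)/(76*282*28072) = -1868222904/(76*282*28072) = -1*77842621/25068296 = -77842621/25068296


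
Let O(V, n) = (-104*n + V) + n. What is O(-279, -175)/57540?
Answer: 8873/28770 ≈ 0.30841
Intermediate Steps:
O(V, n) = V - 103*n (O(V, n) = (V - 104*n) + n = V - 103*n)
O(-279, -175)/57540 = (-279 - 103*(-175))/57540 = (-279 + 18025)*(1/57540) = 17746*(1/57540) = 8873/28770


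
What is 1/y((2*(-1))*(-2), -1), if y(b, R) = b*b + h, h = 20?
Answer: 1/36 ≈ 0.027778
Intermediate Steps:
y(b, R) = 20 + b**2 (y(b, R) = b*b + 20 = b**2 + 20 = 20 + b**2)
1/y((2*(-1))*(-2), -1) = 1/(20 + ((2*(-1))*(-2))**2) = 1/(20 + (-2*(-2))**2) = 1/(20 + 4**2) = 1/(20 + 16) = 1/36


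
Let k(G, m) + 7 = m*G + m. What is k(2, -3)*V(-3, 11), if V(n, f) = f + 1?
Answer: -192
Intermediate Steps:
V(n, f) = 1 + f
k(G, m) = -7 + m + G*m (k(G, m) = -7 + (m*G + m) = -7 + (G*m + m) = -7 + (m + G*m) = -7 + m + G*m)
k(2, -3)*V(-3, 11) = (-7 - 3 + 2*(-3))*(1 + 11) = (-7 - 3 - 6)*12 = -16*12 = -192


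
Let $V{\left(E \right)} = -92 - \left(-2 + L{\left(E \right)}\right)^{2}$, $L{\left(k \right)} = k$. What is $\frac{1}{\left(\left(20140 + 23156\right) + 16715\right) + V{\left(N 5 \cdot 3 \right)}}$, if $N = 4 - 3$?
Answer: $\frac{1}{59750} \approx 1.6736 \cdot 10^{-5}$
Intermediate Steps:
$N = 1$
$V{\left(E \right)} = -92 - \left(-2 + E\right)^{2}$
$\frac{1}{\left(\left(20140 + 23156\right) + 16715\right) + V{\left(N 5 \cdot 3 \right)}} = \frac{1}{\left(\left(20140 + 23156\right) + 16715\right) - \left(92 + \left(-2 + 1 \cdot 5 \cdot 3\right)^{2}\right)} = \frac{1}{\left(43296 + 16715\right) - \left(92 + \left(-2 + 5 \cdot 3\right)^{2}\right)} = \frac{1}{60011 - \left(92 + \left(-2 + 15\right)^{2}\right)} = \frac{1}{60011 - 261} = \frac{1}{59750}$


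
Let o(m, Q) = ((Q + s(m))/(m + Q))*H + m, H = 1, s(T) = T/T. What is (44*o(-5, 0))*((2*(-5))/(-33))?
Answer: -208/3 ≈ -69.333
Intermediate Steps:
s(T) = 1
o(m, Q) = m + (1 + Q)/(Q + m) (o(m, Q) = ((Q + 1)/(m + Q))*1 + m = ((1 + Q)/(Q + m))*1 + m = (1 + Q)/(Q + m) + m = m + (1 + Q)/(Q + m))
(44*o(-5, 0))*((2*(-5))/(-33)) = (44*((1 + 0 + (-5)**2 + 0*(-5))/(0 - 5)))*((2*(-5))/(-33)) = (44*((1 + 0 + 25 + 0)/(-5)))*(-10*(-1/33)) = (44*(-1/5*26))*(10/33) = (44*(-26/5))*(10/33) = -1144/5*10/33 = -208/3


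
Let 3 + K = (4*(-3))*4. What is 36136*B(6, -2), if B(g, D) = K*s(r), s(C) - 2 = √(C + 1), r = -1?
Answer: -3685872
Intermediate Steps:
s(C) = 2 + √(1 + C) (s(C) = 2 + √(C + 1) = 2 + √(1 + C))
K = -51 (K = -3 + (4*(-3))*4 = -3 - 12*4 = -3 - 48 = -51)
B(g, D) = -102 (B(g, D) = -51*(2 + √(1 - 1)) = -51*(2 + √0) = -51*(2 + 0) = -51*2 = -102)
36136*B(6, -2) = 36136*(-102) = -3685872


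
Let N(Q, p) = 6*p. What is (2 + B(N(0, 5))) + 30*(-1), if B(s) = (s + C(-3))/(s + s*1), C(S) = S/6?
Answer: -3301/120 ≈ -27.508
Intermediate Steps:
C(S) = S/6 (C(S) = S*(⅙) = S/6)
B(s) = (-½ + s)/(2*s) (B(s) = (s + (⅙)*(-3))/(s + s*1) = (s - ½)/(s + s) = (-½ + s)/((2*s)) = (-½ + s)*(1/(2*s)) = (-½ + s)/(2*s))
(2 + B(N(0, 5))) + 30*(-1) = (2 + (-1 + 2*(6*5))/(4*((6*5)))) + 30*(-1) = (2 + (¼)*(-1 + 2*30)/30) - 30 = (2 + (¼)*(1/30)*(-1 + 60)) - 30 = (2 + (¼)*(1/30)*59) - 30 = (2 + 59/120) - 30 = 299/120 - 30 = -3301/120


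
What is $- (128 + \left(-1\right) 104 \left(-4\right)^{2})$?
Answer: $1536$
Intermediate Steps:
$- (128 + \left(-1\right) 104 \left(-4\right)^{2}) = - (128 - 1664) = \left(-1\right) \left(-1536\right) = 1536$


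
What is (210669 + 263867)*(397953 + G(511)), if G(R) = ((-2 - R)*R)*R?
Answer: -63377661496320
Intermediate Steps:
G(R) = R**2*(-2 - R) (G(R) = (R*(-2 - R))*R = R**2*(-2 - R))
(210669 + 263867)*(397953 + G(511)) = (210669 + 263867)*(397953 + 511**2*(-2 - 1*511)) = 474536*(397953 + 261121*(-2 - 511)) = 474536*(397953 + 261121*(-513)) = 474536*(397953 - 133955073) = 474536*(-133557120) = -63377661496320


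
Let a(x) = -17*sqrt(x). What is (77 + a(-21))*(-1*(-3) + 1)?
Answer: 308 - 68*I*sqrt(21) ≈ 308.0 - 311.62*I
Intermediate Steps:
(77 + a(-21))*(-1*(-3) + 1) = (77 - 17*I*sqrt(21))*(-1*(-3) + 1) = (77 - 17*I*sqrt(21))*(3 + 1) = (77 - 17*I*sqrt(21))*4 = 308 - 68*I*sqrt(21)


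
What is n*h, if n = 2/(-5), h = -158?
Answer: 316/5 ≈ 63.200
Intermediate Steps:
n = -2/5 (n = 2*(-1/5) = -2/5 ≈ -0.40000)
n*h = -2/5*(-158) = 316/5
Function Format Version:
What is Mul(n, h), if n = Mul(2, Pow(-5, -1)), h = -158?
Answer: Rational(316, 5) ≈ 63.200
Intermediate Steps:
n = Rational(-2, 5) (n = Mul(2, Rational(-1, 5)) = Rational(-2, 5) ≈ -0.40000)
Mul(n, h) = Mul(Rational(-2, 5), -158) = Rational(316, 5)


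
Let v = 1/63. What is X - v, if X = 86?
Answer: 5417/63 ≈ 85.984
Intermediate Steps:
v = 1/63 ≈ 0.015873
X - v = 86 - 1*1/63 = 86 - 1/63 = 5417/63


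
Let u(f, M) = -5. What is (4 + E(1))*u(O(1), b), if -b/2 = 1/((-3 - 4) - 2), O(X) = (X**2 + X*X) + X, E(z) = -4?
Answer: 0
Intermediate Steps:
O(X) = X + 2*X**2 (O(X) = (X**2 + X**2) + X = 2*X**2 + X = X + 2*X**2)
b = 2/9 (b = -2/((-3 - 4) - 2) = -2/(-7 - 2) = -2/(-9) = -2*(-1/9) = 2/9 ≈ 0.22222)
(4 + E(1))*u(O(1), b) = (4 - 4)*(-5) = 0*(-5) = 0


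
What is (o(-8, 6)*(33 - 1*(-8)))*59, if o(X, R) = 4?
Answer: 9676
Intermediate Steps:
(o(-8, 6)*(33 - 1*(-8)))*59 = (4*(33 - 1*(-8)))*59 = (4*(33 + 8))*59 = (4*41)*59 = 164*59 = 9676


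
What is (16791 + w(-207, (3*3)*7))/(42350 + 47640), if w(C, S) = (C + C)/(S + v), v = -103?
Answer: 336027/1799800 ≈ 0.18670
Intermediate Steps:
w(C, S) = 2*C/(-103 + S) (w(C, S) = (C + C)/(S - 103) = (2*C)/(-103 + S) = 2*C/(-103 + S))
(16791 + w(-207, (3*3)*7))/(42350 + 47640) = (16791 + 2*(-207)/(-103 + (3*3)*7))/(42350 + 47640) = (16791 + 2*(-207)/(-103 + 9*7))/89990 = (16791 + 2*(-207)/(-103 + 63))*(1/89990) = (16791 + 2*(-207)/(-40))*(1/89990) = (16791 + 2*(-207)*(-1/40))*(1/89990) = (16791 + 207/20)*(1/89990) = (336027/20)*(1/89990) = 336027/1799800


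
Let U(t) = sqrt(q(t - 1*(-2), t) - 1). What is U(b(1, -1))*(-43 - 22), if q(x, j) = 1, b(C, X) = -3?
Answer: 0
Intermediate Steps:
U(t) = 0 (U(t) = sqrt(1 - 1) = sqrt(0) = 0)
U(b(1, -1))*(-43 - 22) = 0*(-43 - 22) = 0*(-65) = 0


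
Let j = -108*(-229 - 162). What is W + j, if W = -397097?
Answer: -354869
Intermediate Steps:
j = 42228 (j = -108*(-391) = 42228)
W + j = -397097 + 42228 = -354869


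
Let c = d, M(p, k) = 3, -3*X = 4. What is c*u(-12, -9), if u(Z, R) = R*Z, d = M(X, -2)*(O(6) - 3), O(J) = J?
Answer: 972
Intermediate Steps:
X = -4/3 (X = -⅓*4 = -4/3 ≈ -1.3333)
d = 9 (d = 3*(6 - 3) = 3*3 = 9)
c = 9
c*u(-12, -9) = 9*(-9*(-12)) = 9*108 = 972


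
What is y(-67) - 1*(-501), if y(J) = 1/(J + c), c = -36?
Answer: 51602/103 ≈ 500.99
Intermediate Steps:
y(J) = 1/(-36 + J) (y(J) = 1/(J - 36) = 1/(-36 + J))
y(-67) - 1*(-501) = 1/(-36 - 67) - 1*(-501) = 1/(-103) + 501 = -1/103 + 501 = 51602/103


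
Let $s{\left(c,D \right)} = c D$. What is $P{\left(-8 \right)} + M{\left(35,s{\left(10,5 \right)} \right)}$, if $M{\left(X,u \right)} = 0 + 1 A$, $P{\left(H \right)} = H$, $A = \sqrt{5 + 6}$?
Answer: $-8 + \sqrt{11} \approx -4.6834$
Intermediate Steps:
$s{\left(c,D \right)} = D c$
$A = \sqrt{11} \approx 3.3166$
$M{\left(X,u \right)} = \sqrt{11}$ ($M{\left(X,u \right)} = 0 + 1 \sqrt{11} = 0 + \sqrt{11} = \sqrt{11}$)
$P{\left(-8 \right)} + M{\left(35,s{\left(10,5 \right)} \right)} = -8 + \sqrt{11}$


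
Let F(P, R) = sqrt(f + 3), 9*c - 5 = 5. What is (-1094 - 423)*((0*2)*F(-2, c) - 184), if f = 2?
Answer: 279128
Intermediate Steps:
c = 10/9 (c = 5/9 + (1/9)*5 = 5/9 + 5/9 = 10/9 ≈ 1.1111)
F(P, R) = sqrt(5) (F(P, R) = sqrt(2 + 3) = sqrt(5))
(-1094 - 423)*((0*2)*F(-2, c) - 184) = (-1094 - 423)*((0*2)*sqrt(5) - 184) = -1517*(0*sqrt(5) - 184) = -1517*(0 - 184) = -1517*(-184) = 279128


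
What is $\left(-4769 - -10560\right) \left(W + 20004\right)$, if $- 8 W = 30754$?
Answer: $\frac{374324449}{4} \approx 9.3581 \cdot 10^{7}$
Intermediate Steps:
$W = - \frac{15377}{4}$ ($W = \left(- \frac{1}{8}\right) 30754 = - \frac{15377}{4} \approx -3844.3$)
$\left(-4769 - -10560\right) \left(W + 20004\right) = \left(-4769 - -10560\right) \left(- \frac{15377}{4} + 20004\right) = \left(-4769 + 10560\right) \frac{64639}{4} = 5791 \cdot \frac{64639}{4} = \frac{374324449}{4}$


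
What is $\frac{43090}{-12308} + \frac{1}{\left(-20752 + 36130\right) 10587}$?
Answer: $- \frac{876918588179}{250478394111} \approx -3.501$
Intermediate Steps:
$\frac{43090}{-12308} + \frac{1}{\left(-20752 + 36130\right) 10587} = 43090 \left(- \frac{1}{12308}\right) + \frac{1}{15378} \cdot \frac{1}{10587} = - \frac{21545}{6154} + \frac{1}{15378} \cdot \frac{1}{10587} = - \frac{21545}{6154} + \frac{1}{162806886} = - \frac{876918588179}{250478394111}$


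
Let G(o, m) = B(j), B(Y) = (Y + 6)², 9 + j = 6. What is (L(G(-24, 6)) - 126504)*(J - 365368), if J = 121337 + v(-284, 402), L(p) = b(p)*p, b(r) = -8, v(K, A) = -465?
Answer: 30947325696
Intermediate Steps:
j = -3 (j = -9 + 6 = -3)
B(Y) = (6 + Y)²
G(o, m) = 9 (G(o, m) = (6 - 3)² = 3² = 9)
L(p) = -8*p
J = 120872 (J = 121337 - 465 = 120872)
(L(G(-24, 6)) - 126504)*(J - 365368) = (-8*9 - 126504)*(120872 - 365368) = (-72 - 126504)*(-244496) = -126576*(-244496) = 30947325696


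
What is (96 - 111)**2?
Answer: 225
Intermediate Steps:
(96 - 111)**2 = (-15)**2 = 225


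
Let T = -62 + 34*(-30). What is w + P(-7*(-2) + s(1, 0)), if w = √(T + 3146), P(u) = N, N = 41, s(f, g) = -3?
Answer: 41 + 4*√129 ≈ 86.431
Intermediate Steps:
P(u) = 41
T = -1082 (T = -62 - 1020 = -1082)
w = 4*√129 (w = √(-1082 + 3146) = √2064 = 4*√129 ≈ 45.431)
w + P(-7*(-2) + s(1, 0)) = 4*√129 + 41 = 41 + 4*√129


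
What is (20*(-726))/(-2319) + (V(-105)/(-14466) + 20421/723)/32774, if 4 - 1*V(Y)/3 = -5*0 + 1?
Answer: 184365149682083/29441043022804 ≈ 6.2622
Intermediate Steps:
V(Y) = 9 (V(Y) = 12 - 3*(-5*0 + 1) = 12 - 3*(0 + 1) = 12 - 3*1 = 12 - 3 = 9)
(20*(-726))/(-2319) + (V(-105)/(-14466) + 20421/723)/32774 = (20*(-726))/(-2319) + (9/(-14466) + 20421/723)/32774 = -14520*(-1/2319) + (9*(-1/14466) + 20421*(1/723))*(1/32774) = 4840/773 + (-3/4822 + 6807/241)*(1/32774) = 4840/773 + (32822631/1162102)*(1/32774) = 4840/773 + 32822631/38086730948 = 184365149682083/29441043022804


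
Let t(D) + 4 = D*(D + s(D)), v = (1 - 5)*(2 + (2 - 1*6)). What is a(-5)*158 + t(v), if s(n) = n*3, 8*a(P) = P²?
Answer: 2983/4 ≈ 745.75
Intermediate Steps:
a(P) = P²/8
s(n) = 3*n
v = 8 (v = -4*(2 + (2 - 6)) = -4*(2 - 4) = -4*(-2) = 8)
t(D) = -4 + 4*D² (t(D) = -4 + D*(D + 3*D) = -4 + D*(4*D) = -4 + 4*D²)
a(-5)*158 + t(v) = ((⅛)*(-5)²)*158 + (-4 + 4*8²) = ((⅛)*25)*158 + (-4 + 4*64) = (25/8)*158 + (-4 + 256) = 1975/4 + 252 = 2983/4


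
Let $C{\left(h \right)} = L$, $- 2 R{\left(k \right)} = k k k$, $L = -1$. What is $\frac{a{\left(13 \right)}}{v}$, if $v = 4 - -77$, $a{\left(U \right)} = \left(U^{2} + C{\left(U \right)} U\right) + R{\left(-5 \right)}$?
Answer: $\frac{437}{162} \approx 2.6975$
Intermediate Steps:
$R{\left(k \right)} = - \frac{k^{3}}{2}$ ($R{\left(k \right)} = - \frac{k k k}{2} = - \frac{k^{2} k}{2} = - \frac{k^{3}}{2}$)
$C{\left(h \right)} = -1$
$a{\left(U \right)} = \frac{125}{2} + U^{2} - U$ ($a{\left(U \right)} = \left(U^{2} - U\right) - \frac{\left(-5\right)^{3}}{2} = \left(U^{2} - U\right) - - \frac{125}{2} = \left(U^{2} - U\right) + \frac{125}{2} = \frac{125}{2} + U^{2} - U$)
$v = 81$ ($v = 4 + 77 = 81$)
$\frac{a{\left(13 \right)}}{v} = \frac{\frac{125}{2} + 13^{2} - 13}{81} = \left(\frac{125}{2} + 169 - 13\right) \frac{1}{81} = \frac{437}{2} \cdot \frac{1}{81} = \frac{437}{162}$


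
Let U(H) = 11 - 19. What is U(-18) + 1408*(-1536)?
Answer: -2162696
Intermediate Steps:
U(H) = -8
U(-18) + 1408*(-1536) = -8 + 1408*(-1536) = -8 - 2162688 = -2162696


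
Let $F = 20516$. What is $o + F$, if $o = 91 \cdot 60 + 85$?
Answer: $26061$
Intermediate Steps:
$o = 5545$ ($o = 5460 + 85 = 5545$)
$o + F = 5545 + 20516 = 26061$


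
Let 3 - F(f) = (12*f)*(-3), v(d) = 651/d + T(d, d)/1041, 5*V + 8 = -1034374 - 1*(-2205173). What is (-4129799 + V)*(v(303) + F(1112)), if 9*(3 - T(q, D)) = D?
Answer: -245982996397665616/1577115 ≈ -1.5597e+11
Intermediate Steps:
V = 1170791/5 (V = -8/5 + (-1034374 - 1*(-2205173))/5 = -8/5 + (-1034374 + 2205173)/5 = -8/5 + (1/5)*1170799 = -8/5 + 1170799/5 = 1170791/5 ≈ 2.3416e+5)
T(q, D) = 3 - D/9
v(d) = 1/347 + 651/d - d/9369 (v(d) = 651/d + (3 - d/9)/1041 = 651/d + (3 - d/9)*(1/1041) = 651/d + (1/347 - d/9369) = 1/347 + 651/d - d/9369)
F(f) = 3 + 36*f (F(f) = 3 - 12*f*(-3) = 3 - (-36)*f = 3 + 36*f)
(-4129799 + V)*(v(303) + F(1112)) = (-4129799 + 1170791/5)*((1/9369)*(6099219 + 303*(27 - 1*303))/303 + (3 + 36*1112)) = -19478204*((1/9369)*(1/303)*(6099219 + 303*(27 - 303)) + (3 + 40032))/5 = -19478204*((1/9369)*(1/303)*(6099219 + 303*(-276)) + 40035)/5 = -19478204*((1/9369)*(1/303)*(6099219 - 83628) + 40035)/5 = -19478204*((1/9369)*(1/303)*6015591 + 40035)/5 = -19478204*(668399/315423 + 40035)/5 = -19478204/5*12628628204/315423 = -245982996397665616/1577115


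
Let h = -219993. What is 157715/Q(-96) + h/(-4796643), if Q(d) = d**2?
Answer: 252843335411/14735287296 ≈ 17.159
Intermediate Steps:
157715/Q(-96) + h/(-4796643) = 157715/((-96)**2) - 219993/(-4796643) = 157715/9216 - 219993*(-1/4796643) = 157715*(1/9216) + 73331/1598881 = 157715/9216 + 73331/1598881 = 252843335411/14735287296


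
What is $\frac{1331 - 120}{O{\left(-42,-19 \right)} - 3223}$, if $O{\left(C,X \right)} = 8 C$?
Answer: $- \frac{1211}{3559} \approx -0.34026$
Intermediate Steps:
$\frac{1331 - 120}{O{\left(-42,-19 \right)} - 3223} = \frac{1331 - 120}{8 \left(-42\right) - 3223} = \frac{1211}{-336 - 3223} = \frac{1211}{-3559} = 1211 \left(- \frac{1}{3559}\right) = - \frac{1211}{3559}$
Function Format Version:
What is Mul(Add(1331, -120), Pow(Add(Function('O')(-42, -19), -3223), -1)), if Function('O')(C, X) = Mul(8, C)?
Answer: Rational(-1211, 3559) ≈ -0.34026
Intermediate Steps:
Mul(Add(1331, -120), Pow(Add(Function('O')(-42, -19), -3223), -1)) = Mul(Add(1331, -120), Pow(Add(Mul(8, -42), -3223), -1)) = Mul(1211, Pow(Add(-336, -3223), -1)) = Mul(1211, Pow(-3559, -1)) = Mul(1211, Rational(-1, 3559)) = Rational(-1211, 3559)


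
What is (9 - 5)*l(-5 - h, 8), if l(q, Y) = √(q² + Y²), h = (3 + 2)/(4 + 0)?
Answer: √1649 ≈ 40.608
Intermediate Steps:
h = 5/4 ≈ 1.2500
l(q, Y) = √(Y² + q²)
(9 - 5)*l(-5 - h, 8) = (9 - 5)*√(8² + (-5 - 1*5/4)²) = 4*√(64 + (-5 - 5/4)²) = 4*√(64 + (-25/4)²) = 4*√(64 + 625/16) = 4*√(1649/16) = 4*(√1649/4) = √1649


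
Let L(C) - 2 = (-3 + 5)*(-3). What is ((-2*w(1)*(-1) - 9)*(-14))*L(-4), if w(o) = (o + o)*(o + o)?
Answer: -56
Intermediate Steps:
w(o) = 4*o² (w(o) = (2*o)*(2*o) = 4*o²)
L(C) = -4 (L(C) = 2 + (-3 + 5)*(-3) = 2 + 2*(-3) = 2 - 6 = -4)
((-2*w(1)*(-1) - 9)*(-14))*L(-4) = ((-8*1²*(-1) - 9)*(-14))*(-4) = ((-8*(-1) - 9)*(-14))*(-4) = ((8 - 9)*(-14))*(-4) = -1*(-14)*(-4) = 14*(-4) = -56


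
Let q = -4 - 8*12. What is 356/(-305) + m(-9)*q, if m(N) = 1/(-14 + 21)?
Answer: -32992/2135 ≈ -15.453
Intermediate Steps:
m(N) = ⅐ (m(N) = 1/7 = ⅐)
q = -100 (q = -4 - 96 = -100)
356/(-305) + m(-9)*q = 356/(-305) + (⅐)*(-100) = 356*(-1/305) - 100/7 = -356/305 - 100/7 = -32992/2135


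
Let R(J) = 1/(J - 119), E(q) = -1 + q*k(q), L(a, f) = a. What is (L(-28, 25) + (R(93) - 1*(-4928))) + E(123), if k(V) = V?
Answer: 520727/26 ≈ 20028.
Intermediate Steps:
E(q) = -1 + q**2 (E(q) = -1 + q*q = -1 + q**2)
R(J) = 1/(-119 + J)
(L(-28, 25) + (R(93) - 1*(-4928))) + E(123) = (-28 + (1/(-119 + 93) - 1*(-4928))) + (-1 + 123**2) = (-28 + (1/(-26) + 4928)) + (-1 + 15129) = (-28 + (-1/26 + 4928)) + 15128 = (-28 + 128127/26) + 15128 = 127399/26 + 15128 = 520727/26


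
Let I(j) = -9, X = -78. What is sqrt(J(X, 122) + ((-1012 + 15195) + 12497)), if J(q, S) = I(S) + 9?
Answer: 2*sqrt(6670) ≈ 163.34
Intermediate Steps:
J(q, S) = 0 (J(q, S) = -9 + 9 = 0)
sqrt(J(X, 122) + ((-1012 + 15195) + 12497)) = sqrt(0 + ((-1012 + 15195) + 12497)) = sqrt(0 + (14183 + 12497)) = sqrt(0 + 26680) = sqrt(26680) = 2*sqrt(6670)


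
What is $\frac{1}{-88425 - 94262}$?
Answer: $- \frac{1}{182687} \approx -5.4738 \cdot 10^{-6}$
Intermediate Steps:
$\frac{1}{-88425 - 94262} = \frac{1}{-182687} = - \frac{1}{182687}$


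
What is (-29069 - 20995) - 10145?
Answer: -60209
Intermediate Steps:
(-29069 - 20995) - 10145 = -50064 - 10145 = -60209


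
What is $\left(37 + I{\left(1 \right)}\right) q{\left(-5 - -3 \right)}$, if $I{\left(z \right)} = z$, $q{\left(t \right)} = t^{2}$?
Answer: $152$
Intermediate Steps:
$\left(37 + I{\left(1 \right)}\right) q{\left(-5 - -3 \right)} = \left(37 + 1\right) \left(-5 - -3\right)^{2} = 38 \left(-5 + 3\right)^{2} = 38 \left(-2\right)^{2} = 38 \cdot 4 = 152$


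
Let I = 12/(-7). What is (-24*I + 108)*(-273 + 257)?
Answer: -16704/7 ≈ -2386.3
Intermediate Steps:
I = -12/7 (I = 12*(-⅐) = -12/7 ≈ -1.7143)
(-24*I + 108)*(-273 + 257) = (-24*(-12/7) + 108)*(-273 + 257) = (288/7 + 108)*(-16) = (1044/7)*(-16) = -16704/7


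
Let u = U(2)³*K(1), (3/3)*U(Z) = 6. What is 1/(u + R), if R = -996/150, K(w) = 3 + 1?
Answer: 25/21434 ≈ 0.0011664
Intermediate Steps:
U(Z) = 6
K(w) = 4
R = -166/25 (R = -996*1/150 = -166/25 ≈ -6.6400)
u = 864 (u = 6³*4 = 216*4 = 864)
1/(u + R) = 1/(864 - 166/25) = 1/(21434/25) = 25/21434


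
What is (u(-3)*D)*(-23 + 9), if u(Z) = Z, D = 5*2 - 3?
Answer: 294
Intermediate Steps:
D = 7 (D = 10 - 3 = 7)
(u(-3)*D)*(-23 + 9) = (-3*7)*(-23 + 9) = -21*(-14) = 294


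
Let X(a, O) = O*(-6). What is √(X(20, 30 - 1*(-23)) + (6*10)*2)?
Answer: 3*I*√22 ≈ 14.071*I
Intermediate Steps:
X(a, O) = -6*O
√(X(20, 30 - 1*(-23)) + (6*10)*2) = √(-6*(30 - 1*(-23)) + (6*10)*2) = √(-6*(30 + 23) + 60*2) = √(-6*53 + 120) = √(-318 + 120) = √(-198) = 3*I*√22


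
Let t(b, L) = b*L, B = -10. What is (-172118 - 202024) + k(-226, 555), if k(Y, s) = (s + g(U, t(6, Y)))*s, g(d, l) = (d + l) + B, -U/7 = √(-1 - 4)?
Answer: -824247 - 3885*I*√5 ≈ -8.2425e+5 - 8687.1*I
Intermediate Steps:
t(b, L) = L*b
U = -7*I*√5 (U = -7*√(-1 - 4) = -7*I*√5 ≈ -15.652*I)
g(d, l) = -10 + d + l (g(d, l) = (d + l) - 10 = -10 + d + l)
k(Y, s) = s*(-10 + s + 6*Y - 7*I*√5) (k(Y, s) = (s + (-10 - 7*I*√5 + Y*6))*s = (s + (-10 - 7*I*√5 + 6*Y))*s = (s + (-10 + 6*Y - 7*I*√5))*s = (-10 + s + 6*Y - 7*I*√5)*s = s*(-10 + s + 6*Y - 7*I*√5))
(-172118 - 202024) + k(-226, 555) = (-172118 - 202024) + 555*(-10 + 555 + 6*(-226) - 7*I*√5) = -374142 + 555*(-10 + 555 - 1356 - 7*I*√5) = -374142 + 555*(-811 - 7*I*√5) = -374142 + (-450105 - 3885*I*√5) = -824247 - 3885*I*√5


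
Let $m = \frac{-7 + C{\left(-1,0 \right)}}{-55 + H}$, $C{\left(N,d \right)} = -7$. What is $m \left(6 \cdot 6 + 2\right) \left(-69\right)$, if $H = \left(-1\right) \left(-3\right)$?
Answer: $- \frac{9177}{13} \approx -705.92$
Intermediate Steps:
$H = 3$
$m = \frac{7}{26}$ ($m = \frac{-7 - 7}{-55 + 3} = - \frac{14}{-52} = \left(-14\right) \left(- \frac{1}{52}\right) = \frac{7}{26} \approx 0.26923$)
$m \left(6 \cdot 6 + 2\right) \left(-69\right) = \frac{7 \left(6 \cdot 6 + 2\right)}{26} \left(-69\right) = \frac{7 \left(36 + 2\right)}{26} \left(-69\right) = \frac{7}{26} \cdot 38 \left(-69\right) = \frac{133}{13} \left(-69\right) = - \frac{9177}{13}$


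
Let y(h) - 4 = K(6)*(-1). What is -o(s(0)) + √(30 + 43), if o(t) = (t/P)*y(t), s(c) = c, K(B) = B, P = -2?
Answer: √73 ≈ 8.5440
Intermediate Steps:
y(h) = -2 (y(h) = 4 + 6*(-1) = 4 - 6 = -2)
o(t) = t (o(t) = (t/(-2))*(-2) = (t*(-½))*(-2) = -t/2*(-2) = t)
-o(s(0)) + √(30 + 43) = -1*0 + √(30 + 43) = 0 + √73 = √73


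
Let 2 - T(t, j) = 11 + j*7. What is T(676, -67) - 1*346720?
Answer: -346260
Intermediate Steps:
T(t, j) = -9 - 7*j (T(t, j) = 2 - (11 + j*7) = 2 - (11 + 7*j) = 2 + (-11 - 7*j) = -9 - 7*j)
T(676, -67) - 1*346720 = (-9 - 7*(-67)) - 1*346720 = (-9 + 469) - 346720 = 460 - 346720 = -346260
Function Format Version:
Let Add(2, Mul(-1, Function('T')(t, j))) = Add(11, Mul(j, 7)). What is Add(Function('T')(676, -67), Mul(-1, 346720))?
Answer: -346260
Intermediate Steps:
Function('T')(t, j) = Add(-9, Mul(-7, j)) (Function('T')(t, j) = Add(2, Mul(-1, Add(11, Mul(j, 7)))) = Add(2, Mul(-1, Add(11, Mul(7, j)))) = Add(2, Add(-11, Mul(-7, j))) = Add(-9, Mul(-7, j)))
Add(Function('T')(676, -67), Mul(-1, 346720)) = Add(Add(-9, Mul(-7, -67)), Mul(-1, 346720)) = Add(Add(-9, 469), -346720) = Add(460, -346720) = -346260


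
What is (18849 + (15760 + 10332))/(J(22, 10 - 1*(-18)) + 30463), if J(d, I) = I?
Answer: 44941/30491 ≈ 1.4739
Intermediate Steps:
(18849 + (15760 + 10332))/(J(22, 10 - 1*(-18)) + 30463) = (18849 + (15760 + 10332))/((10 - 1*(-18)) + 30463) = (18849 + 26092)/((10 + 18) + 30463) = 44941/(28 + 30463) = 44941/30491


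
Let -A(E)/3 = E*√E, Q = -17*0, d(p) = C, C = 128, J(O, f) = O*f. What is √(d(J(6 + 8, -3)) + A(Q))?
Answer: 8*√2 ≈ 11.314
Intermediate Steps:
d(p) = 128
Q = 0
A(E) = -3*E^(3/2) (A(E) = -3*E*√E = -3*E^(3/2))
√(d(J(6 + 8, -3)) + A(Q)) = √(128 - 3*0^(3/2)) = √(128 - 3*0) = √(128 + 0) = √128 = 8*√2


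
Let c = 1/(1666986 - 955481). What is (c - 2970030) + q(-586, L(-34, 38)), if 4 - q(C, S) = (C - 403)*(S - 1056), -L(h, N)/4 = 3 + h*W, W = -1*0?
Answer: -2864716928389/711505 ≈ -4.0263e+6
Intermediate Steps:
W = 0
L(h, N) = -12 (L(h, N) = -4*(3 + h*0) = -4*(3 + 0) = -4*3 = -12)
q(C, S) = 4 - (-1056 + S)*(-403 + C) (q(C, S) = 4 - (C - 403)*(S - 1056) = 4 - (-403 + C)*(-1056 + S) = 4 - (-1056 + S)*(-403 + C))
c = 1/711505 ≈ 1.4055e-6
(c - 2970030) + q(-586, L(-34, 38)) = (1/711505 - 2970030) + (-425564 + 403*(-12) + 1056*(-586) - 1*(-586)*(-12)) = -2113191195149/711505 + (-425564 - 4836 - 618816 - 7032) = -2113191195149/711505 - 1056248 = -2864716928389/711505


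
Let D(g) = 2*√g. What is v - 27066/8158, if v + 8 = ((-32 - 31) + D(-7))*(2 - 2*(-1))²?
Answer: -4157797/4079 + 32*I*√7 ≈ -1019.3 + 84.664*I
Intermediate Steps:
v = -1016 + 32*I*√7 (v = -8 + ((-32 - 31) + 2*√(-7))*(2 - 2*(-1))² = -8 + (-63 + 2*(I*√7))*(2 + 2)² = -8 + (-63 + 2*I*√7)*4² = -8 + (-63 + 2*I*√7)*16 = -8 + (-1008 + 32*I*√7) = -1016 + 32*I*√7 ≈ -1016.0 + 84.664*I)
v - 27066/8158 = (-1016 + 32*I*√7) - 27066/8158 = (-1016 + 32*I*√7) - 27066*1/8158 = (-1016 + 32*I*√7) - 13533/4079 = -4157797/4079 + 32*I*√7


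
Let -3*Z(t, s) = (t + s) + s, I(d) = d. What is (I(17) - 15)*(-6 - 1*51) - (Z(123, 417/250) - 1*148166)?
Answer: 18511764/125 ≈ 1.4809e+5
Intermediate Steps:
Z(t, s) = -2*s/3 - t/3 (Z(t, s) = -((t + s) + s)/3 = -((s + t) + s)/3 = -(t + 2*s)/3 = -2*s/3 - t/3)
(I(17) - 15)*(-6 - 1*51) - (Z(123, 417/250) - 1*148166) = (17 - 15)*(-6 - 1*51) - ((-278/250 - 1/3*123) - 1*148166) = 2*(-6 - 51) - ((-278/250 - 41) - 148166) = 2*(-57) - ((-2/3*417/250 - 41) - 148166) = -114 - ((-139/125 - 41) - 148166) = -114 - (-5264/125 - 148166) = -114 - 1*(-18526014/125) = -114 + 18526014/125 = 18511764/125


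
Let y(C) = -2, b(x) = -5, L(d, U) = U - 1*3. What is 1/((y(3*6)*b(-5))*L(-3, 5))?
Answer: 1/20 ≈ 0.050000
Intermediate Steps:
L(d, U) = -3 + U (L(d, U) = U - 3 = -3 + U)
1/((y(3*6)*b(-5))*L(-3, 5)) = 1/((-2*(-5))*(-3 + 5)) = 1/(10*2) = 1/20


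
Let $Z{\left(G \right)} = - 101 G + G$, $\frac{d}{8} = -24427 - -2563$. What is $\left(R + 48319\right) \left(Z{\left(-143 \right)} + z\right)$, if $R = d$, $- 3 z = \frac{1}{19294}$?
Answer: $- \frac{104782621045207}{57882} \approx -1.8103 \cdot 10^{9}$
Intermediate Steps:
$z = - \frac{1}{57882}$ ($z = - \frac{1}{3 \cdot 19294} = \left(- \frac{1}{3}\right) \frac{1}{19294} = - \frac{1}{57882} \approx -1.7277 \cdot 10^{-5}$)
$d = -174912$ ($d = 8 \left(-24427 - -2563\right) = 8 \left(-24427 + 2563\right) = 8 \left(-21864\right) = -174912$)
$R = -174912$
$Z{\left(G \right)} = - 100 G$
$\left(R + 48319\right) \left(Z{\left(-143 \right)} + z\right) = \left(-174912 + 48319\right) \left(\left(-100\right) \left(-143\right) - \frac{1}{57882}\right) = - 126593 \left(14300 - \frac{1}{57882}\right) = \left(-126593\right) \frac{827712599}{57882} = - \frac{104782621045207}{57882}$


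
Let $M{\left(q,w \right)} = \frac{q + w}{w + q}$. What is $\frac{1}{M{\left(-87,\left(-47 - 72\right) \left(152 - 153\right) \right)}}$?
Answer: $1$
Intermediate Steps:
$M{\left(q,w \right)} = 1$ ($M{\left(q,w \right)} = \frac{q + w}{q + w} = 1$)
$\frac{1}{M{\left(-87,\left(-47 - 72\right) \left(152 - 153\right) \right)}} = 1^{-1} = 1$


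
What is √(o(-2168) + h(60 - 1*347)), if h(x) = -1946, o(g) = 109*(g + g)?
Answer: 3*I*√52730 ≈ 688.89*I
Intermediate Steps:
o(g) = 218*g (o(g) = 109*(2*g) = 218*g)
√(o(-2168) + h(60 - 1*347)) = √(218*(-2168) - 1946) = √(-472624 - 1946) = √(-474570) = 3*I*√52730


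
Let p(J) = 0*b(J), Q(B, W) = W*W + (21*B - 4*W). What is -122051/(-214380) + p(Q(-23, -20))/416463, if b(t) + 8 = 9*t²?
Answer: 122051/214380 ≈ 0.56932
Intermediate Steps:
b(t) = -8 + 9*t²
Q(B, W) = W² - 4*W + 21*B (Q(B, W) = W² + (-4*W + 21*B) = W² - 4*W + 21*B)
p(J) = 0 (p(J) = 0*(-8 + 9*J²) = 0)
-122051/(-214380) + p(Q(-23, -20))/416463 = -122051/(-214380) + 0/416463 = -122051*(-1/214380) + 0*(1/416463) = 122051/214380 + 0 = 122051/214380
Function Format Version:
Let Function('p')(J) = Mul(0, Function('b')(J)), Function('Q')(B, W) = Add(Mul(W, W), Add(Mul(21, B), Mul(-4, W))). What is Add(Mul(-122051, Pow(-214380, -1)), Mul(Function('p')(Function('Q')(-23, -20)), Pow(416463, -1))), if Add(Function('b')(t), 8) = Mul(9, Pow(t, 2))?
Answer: Rational(122051, 214380) ≈ 0.56932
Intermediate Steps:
Function('b')(t) = Add(-8, Mul(9, Pow(t, 2)))
Function('Q')(B, W) = Add(Pow(W, 2), Mul(-4, W), Mul(21, B)) (Function('Q')(B, W) = Add(Pow(W, 2), Add(Mul(-4, W), Mul(21, B))) = Add(Pow(W, 2), Mul(-4, W), Mul(21, B)))
Function('p')(J) = 0 (Function('p')(J) = Mul(0, Add(-8, Mul(9, Pow(J, 2)))) = 0)
Add(Mul(-122051, Pow(-214380, -1)), Mul(Function('p')(Function('Q')(-23, -20)), Pow(416463, -1))) = Add(Mul(-122051, Pow(-214380, -1)), Mul(0, Pow(416463, -1))) = Add(Mul(-122051, Rational(-1, 214380)), Mul(0, Rational(1, 416463))) = Add(Rational(122051, 214380), 0) = Rational(122051, 214380)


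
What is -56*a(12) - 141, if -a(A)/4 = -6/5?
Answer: -2049/5 ≈ -409.80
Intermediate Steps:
a(A) = 24/5 (a(A) = -(-24)/5 = -4*(-6/5) = 24/5)
-56*a(12) - 141 = -56*24/5 - 141 = -1344/5 - 141 = -2049/5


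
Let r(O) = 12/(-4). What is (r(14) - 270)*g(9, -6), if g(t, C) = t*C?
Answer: 14742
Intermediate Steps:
g(t, C) = C*t
r(O) = -3 (r(O) = 12*(-¼) = -3)
(r(14) - 270)*g(9, -6) = (-3 - 270)*(-6*9) = -273*(-54) = 14742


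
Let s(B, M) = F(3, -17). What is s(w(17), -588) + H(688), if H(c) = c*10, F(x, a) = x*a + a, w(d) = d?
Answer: 6812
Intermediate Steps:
F(x, a) = a + a*x (F(x, a) = a*x + a = a + a*x)
H(c) = 10*c
s(B, M) = -68 (s(B, M) = -17*(1 + 3) = -17*4 = -68)
s(w(17), -588) + H(688) = -68 + 10*688 = -68 + 6880 = 6812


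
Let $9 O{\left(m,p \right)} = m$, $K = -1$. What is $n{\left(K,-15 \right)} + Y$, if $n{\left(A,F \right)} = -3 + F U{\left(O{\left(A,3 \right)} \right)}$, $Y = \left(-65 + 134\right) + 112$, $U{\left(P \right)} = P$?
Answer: $\frac{539}{3} \approx 179.67$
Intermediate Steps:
$O{\left(m,p \right)} = \frac{m}{9}$
$Y = 181$ ($Y = 69 + 112 = 181$)
$n{\left(A,F \right)} = -3 + \frac{A F}{9}$ ($n{\left(A,F \right)} = -3 + F \frac{A}{9} = -3 + \frac{A F}{9}$)
$n{\left(K,-15 \right)} + Y = \left(-3 + \frac{1}{9} \left(-1\right) \left(-15\right)\right) + 181 = \left(-3 + \frac{5}{3}\right) + 181 = - \frac{4}{3} + 181 = \frac{539}{3}$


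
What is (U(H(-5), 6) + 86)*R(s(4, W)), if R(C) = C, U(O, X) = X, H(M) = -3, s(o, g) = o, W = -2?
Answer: 368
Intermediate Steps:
(U(H(-5), 6) + 86)*R(s(4, W)) = (6 + 86)*4 = 92*4 = 368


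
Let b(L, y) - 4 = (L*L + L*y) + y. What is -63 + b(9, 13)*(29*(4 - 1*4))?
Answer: -63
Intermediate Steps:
b(L, y) = 4 + y + L² + L*y (b(L, y) = 4 + ((L*L + L*y) + y) = 4 + ((L² + L*y) + y) = 4 + (y + L² + L*y) = 4 + y + L² + L*y)
-63 + b(9, 13)*(29*(4 - 1*4)) = -63 + (4 + 13 + 9² + 9*13)*(29*(4 - 1*4)) = -63 + (4 + 13 + 81 + 117)*(29*(4 - 4)) = -63 + 215*(29*0) = -63 + 215*0 = -63 + 0 = -63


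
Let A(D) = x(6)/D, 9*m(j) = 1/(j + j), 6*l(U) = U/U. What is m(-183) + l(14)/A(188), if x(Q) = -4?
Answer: -12902/1647 ≈ -7.8336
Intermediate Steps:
l(U) = ⅙ (l(U) = (U/U)/6 = (⅙)*1 = ⅙)
m(j) = 1/(18*j) (m(j) = 1/(9*(j + j)) = 1/(9*((2*j))) = (1/(2*j))/9 = 1/(18*j))
A(D) = -4/D
m(-183) + l(14)/A(188) = (1/18)/(-183) + 1/(6*((-4/188))) = (1/18)*(-1/183) + 1/(6*((-4*1/188))) = -1/3294 + 1/(6*(-1/47)) = -1/3294 + (⅙)*(-47) = -1/3294 - 47/6 = -12902/1647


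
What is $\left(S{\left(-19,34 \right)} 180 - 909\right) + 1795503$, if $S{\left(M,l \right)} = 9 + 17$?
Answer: $1799274$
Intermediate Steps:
$S{\left(M,l \right)} = 26$
$\left(S{\left(-19,34 \right)} 180 - 909\right) + 1795503 = \left(26 \cdot 180 - 909\right) + 1795503 = \left(4680 - 909\right) + 1795503 = 3771 + 1795503 = 1799274$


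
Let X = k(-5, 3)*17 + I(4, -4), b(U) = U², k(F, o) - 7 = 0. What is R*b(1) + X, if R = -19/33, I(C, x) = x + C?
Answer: 3908/33 ≈ 118.42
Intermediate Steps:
I(C, x) = C + x
k(F, o) = 7 (k(F, o) = 7 + 0 = 7)
X = 119 (X = 7*17 + (4 - 4) = 119 + 0 = 119)
R = -19/33 (R = -19*1/33 = -19/33 ≈ -0.57576)
R*b(1) + X = -19/33*1² + 119 = -19/33*1 + 119 = -19/33 + 119 = 3908/33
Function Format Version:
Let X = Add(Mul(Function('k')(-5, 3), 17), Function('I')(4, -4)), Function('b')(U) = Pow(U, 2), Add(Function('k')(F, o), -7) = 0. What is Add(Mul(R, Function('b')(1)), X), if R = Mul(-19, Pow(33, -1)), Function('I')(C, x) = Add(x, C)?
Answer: Rational(3908, 33) ≈ 118.42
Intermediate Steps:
Function('I')(C, x) = Add(C, x)
Function('k')(F, o) = 7 (Function('k')(F, o) = Add(7, 0) = 7)
X = 119 (X = Add(Mul(7, 17), Add(4, -4)) = Add(119, 0) = 119)
R = Rational(-19, 33) (R = Mul(-19, Rational(1, 33)) = Rational(-19, 33) ≈ -0.57576)
Add(Mul(R, Function('b')(1)), X) = Add(Mul(Rational(-19, 33), Pow(1, 2)), 119) = Add(Mul(Rational(-19, 33), 1), 119) = Add(Rational(-19, 33), 119) = Rational(3908, 33)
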